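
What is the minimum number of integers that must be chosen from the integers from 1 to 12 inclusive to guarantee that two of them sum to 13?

Partition {1, …, 12} into 6 pairs: {1,12}, {2,11}, …, {6,7}.
Choosing 6 integers — say the integers 1 through 6 — takes one from each pair and avoids the property.
Choosing 7 forces two into the same pair by pigeonhole, and those sum to 13. So 7.

7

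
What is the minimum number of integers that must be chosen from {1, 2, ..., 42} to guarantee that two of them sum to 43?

Partition {1, …, 42} into 21 pairs: {1,42}, {2,41}, …, {21,22}.
Choosing 21 integers — say the integers 1 through 21 — takes one from each pair and avoids the property.
Choosing 22 forces two into the same pair by pigeonhole, and those sum to 43. So 22.

22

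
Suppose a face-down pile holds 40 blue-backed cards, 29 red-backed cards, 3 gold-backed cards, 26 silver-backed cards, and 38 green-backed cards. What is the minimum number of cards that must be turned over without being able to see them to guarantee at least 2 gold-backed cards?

135

The worst case draws every non-gold-backed card first: 40 + 29 + 26 + 38 = 133.
The next 2 draws are then forced to be gold-backed, giving 133 + 2 = 135.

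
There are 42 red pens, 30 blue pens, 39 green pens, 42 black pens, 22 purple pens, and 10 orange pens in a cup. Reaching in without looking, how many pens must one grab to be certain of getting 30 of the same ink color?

149

In the worst case we take at most 29 of each ink color, but all 22 purple and all 10 orange (fewer than 29), giving 29 + 29 + 29 + 29 + 22 + 10 = 148.
One more pen then forces some ink color to 30, so 148 + 1 = 149.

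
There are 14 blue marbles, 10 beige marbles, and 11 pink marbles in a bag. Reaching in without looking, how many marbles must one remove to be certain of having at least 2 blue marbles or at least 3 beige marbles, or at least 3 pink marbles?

6

The worst case stops just short of every target: 1 blue, 2 beige, 2 pink — 1 + 2 + 2 = 5 marbles.
One more marble must push some color to its target, so 5 + 1 = 6.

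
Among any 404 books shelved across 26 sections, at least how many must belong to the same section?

The 404 books fall into 26 sections.
If each of the 26 sections held at most 15, the total would be at most 26 × 15 = 390 < 404, a contradiction.
So at least one holds ⌈404/26⌉ = 16.

16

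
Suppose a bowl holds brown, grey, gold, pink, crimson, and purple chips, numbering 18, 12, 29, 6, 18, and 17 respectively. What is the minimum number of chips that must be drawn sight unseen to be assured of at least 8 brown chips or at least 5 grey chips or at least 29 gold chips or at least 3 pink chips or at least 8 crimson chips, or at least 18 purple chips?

66

Each of the 6 colors has its own threshold; avoid all of them simultaneously.
The worst case stops just short of every target: 7 brown, 4 grey, 28 gold, 2 pink, 7 crimson, 17 purple — 7 + 4 + 28 + 2 + 7 + 17 = 65 chips.
One more chip must push some color to its target, so 65 + 1 = 66.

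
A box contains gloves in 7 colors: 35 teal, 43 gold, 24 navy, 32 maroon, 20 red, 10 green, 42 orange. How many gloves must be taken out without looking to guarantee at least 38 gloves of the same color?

196

In the worst case we take at most 37 of each color, but all 35 teal, all 24 navy, all 32 maroon, all 20 red, and all 10 green (fewer than 37), giving 35 + 37 + 24 + 32 + 20 + 10 + 37 = 195.
One more glove then forces some color to 38, so 195 + 1 = 196.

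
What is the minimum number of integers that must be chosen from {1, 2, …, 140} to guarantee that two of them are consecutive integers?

71

Partition {1, …, 140} into 70 pairs: {1,2}, {3,4}, …, {139,140}.
Choosing 70 integers — say the 70 even numbers 2, 4, …, 140 — takes one from each pair and avoids the property.
Choosing 71 forces two into the same pair by pigeonhole, and those are consecutive. So 71.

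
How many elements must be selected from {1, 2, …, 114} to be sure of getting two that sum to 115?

58

Partition {1, …, 114} into 57 pairs: {1,114}, {2,113}, …, {57,58}.
Choosing 57 integers — say the integers 1 through 57 — takes one from each pair and avoids the property.
Choosing 58 forces two into the same pair by pigeonhole, and those sum to 115. So 58.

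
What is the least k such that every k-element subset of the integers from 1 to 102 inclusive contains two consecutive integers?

Partition {1, …, 102} into 51 pairs: {1,2}, {3,4}, …, {101,102}.
Choosing 51 integers — say the 51 even numbers 2, 4, …, 102 — takes one from each pair and avoids the property.
Choosing 52 forces two into the same pair by pigeonhole, and those are consecutive. So 52.

52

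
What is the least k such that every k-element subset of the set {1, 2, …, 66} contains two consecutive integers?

Partition {1, …, 66} into 33 pairs: {1,2}, {3,4}, …, {65,66}.
Choosing 33 integers — say the 33 even numbers 2, 4, …, 66 — takes one from each pair and avoids the property.
Choosing 34 forces two into the same pair by pigeonhole, and those are consecutive. So 34.

34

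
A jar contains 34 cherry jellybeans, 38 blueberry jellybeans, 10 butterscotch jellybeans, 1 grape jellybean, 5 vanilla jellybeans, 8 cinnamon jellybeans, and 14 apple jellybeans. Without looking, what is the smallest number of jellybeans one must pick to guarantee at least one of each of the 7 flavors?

110

The hardest flavor to obtain is grape: we could draw every other jellybean first — 110 − 1 = 109 jellybeans — without a single grape one.
The next draw must be grape, so 109 + 1 = 110.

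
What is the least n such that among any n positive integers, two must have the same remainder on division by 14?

Two integers differ by a multiple of 14 exactly when they share a remainder mod 14.
There are 14 residue classes mod 14, so 14 integers can all lie in distinct classes.
One more integer must repeat a residue, giving a difference divisible by 14. So n = 14 + 1 = 15.

15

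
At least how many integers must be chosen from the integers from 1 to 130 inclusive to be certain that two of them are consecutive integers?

Partition {1, …, 130} into 65 pairs: {1,2}, {3,4}, …, {129,130}.
Choosing 65 integers — say the 65 even numbers 2, 4, …, 130 — takes one from each pair and avoids the property.
Choosing 66 forces two into the same pair by pigeonhole, and those are consecutive. So 66.

66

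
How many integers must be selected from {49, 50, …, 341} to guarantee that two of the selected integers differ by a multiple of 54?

55

Group the integers by remainder mod 54; there are 54 residue classes, each nonempty in this range.
Choosing one from each class (54 integers) avoids any shared remainder.
One more choice must repeat a class, so two differ by a multiple of 54. Hence 54 + 1 = 55.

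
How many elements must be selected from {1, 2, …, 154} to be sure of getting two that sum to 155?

78

Partition {1, …, 154} into 77 pairs: {1,154}, {2,153}, …, {77,78}.
Choosing 77 integers — say the integers 1 through 77 — takes one from each pair and avoids the property.
Choosing 78 forces two into the same pair by pigeonhole, and those sum to 155. So 78.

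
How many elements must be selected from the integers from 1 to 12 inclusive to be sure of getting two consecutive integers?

Partition {1, …, 12} into 6 pairs: {1,2}, {3,4}, …, {11,12}.
Choosing 6 integers — say the 6 even numbers 2, 4, …, 12 — takes one from each pair and avoids the property.
Choosing 7 forces two into the same pair by pigeonhole, and those are consecutive. So 7.

7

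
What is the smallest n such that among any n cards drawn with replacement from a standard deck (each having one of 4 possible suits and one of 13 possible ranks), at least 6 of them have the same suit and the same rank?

There are 4 × 13 = 52 (suit, rank) combinations acting as pigeonholes.
With 52 × 5 = 260 cards drawn with replacement from a standard deck we could place exactly 5 in each, with no (suit, rank) pair reaching 6.
One more forces some (suit, rank) pair to hold 6, so 260 + 1 = 261.

261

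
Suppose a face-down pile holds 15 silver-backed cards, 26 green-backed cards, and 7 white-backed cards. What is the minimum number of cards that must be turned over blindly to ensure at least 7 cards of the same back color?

Treat the 3 back colors as pigeonholes.
The worst case takes 6 cards of each back color without reaching 7 of any: 3 × 6 = 18.
The next card must bring some back color to 7, so 18 + 1 = 19.

19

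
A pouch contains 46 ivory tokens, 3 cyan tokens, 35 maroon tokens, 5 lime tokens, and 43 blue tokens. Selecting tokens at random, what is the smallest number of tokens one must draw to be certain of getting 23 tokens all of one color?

Treat the 5 colors as pigeonholes.
In the worst case we take at most 22 of each color, but all 3 cyan and all 5 lime (fewer than 22), giving 22 + 3 + 22 + 5 + 22 = 74.
One more token then forces some color to 23, so 74 + 1 = 75.

75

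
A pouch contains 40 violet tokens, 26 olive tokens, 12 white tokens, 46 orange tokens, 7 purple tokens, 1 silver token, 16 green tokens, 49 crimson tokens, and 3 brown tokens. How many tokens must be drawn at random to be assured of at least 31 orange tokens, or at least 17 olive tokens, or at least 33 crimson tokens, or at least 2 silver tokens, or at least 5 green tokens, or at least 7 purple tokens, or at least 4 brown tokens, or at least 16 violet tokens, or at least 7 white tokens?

114

The worst case stops just short of every target: 15 violet, 16 olive, 6 white, 30 orange, 6 purple, 1 silver, 4 green, 32 crimson, 3 brown — 15 + 16 + 6 + 30 + 6 + 1 + 4 + 32 + 3 = 113 tokens.
One more token must push some color to its target, so 113 + 1 = 114.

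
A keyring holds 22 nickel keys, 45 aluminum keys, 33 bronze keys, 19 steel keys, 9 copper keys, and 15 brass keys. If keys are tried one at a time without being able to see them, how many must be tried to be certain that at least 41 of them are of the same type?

139

In the worst case we take at most 40 of each type, but all 22 nickel, all 33 bronze, all 19 steel, all 9 copper, and all 15 brass (fewer than 40), giving 22 + 40 + 33 + 19 + 9 + 15 = 138.
One more key then forces some type to 41, so 138 + 1 = 139.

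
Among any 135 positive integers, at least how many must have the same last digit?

14

There are 10 possible last digits, which serve as the pigeonholes.
If each of the 10 possible last digits held at most 13, the total would be at most 10 × 13 = 130 < 135, a contradiction.
So at least one holds ⌈135/10⌉ = 14.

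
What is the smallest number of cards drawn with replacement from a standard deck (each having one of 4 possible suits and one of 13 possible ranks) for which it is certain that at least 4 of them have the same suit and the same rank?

There are 4 × 13 = 52 (suit, rank) combinations acting as pigeonholes.
With 52 × 3 = 156 cards drawn with replacement from a standard deck we could place exactly 3 in each, with no (suit, rank) pair reaching 4.
One more forces some (suit, rank) pair to hold 4, so 156 + 1 = 157.

157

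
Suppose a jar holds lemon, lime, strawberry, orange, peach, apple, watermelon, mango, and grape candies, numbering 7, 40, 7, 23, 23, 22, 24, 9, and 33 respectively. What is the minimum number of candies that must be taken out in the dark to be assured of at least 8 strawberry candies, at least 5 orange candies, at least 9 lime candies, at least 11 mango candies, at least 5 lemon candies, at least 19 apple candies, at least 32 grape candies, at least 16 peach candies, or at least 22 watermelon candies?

The worst case stops just short of every target: 4 lemon, 8 lime, 7 strawberry, 4 orange, 15 peach, 18 apple, 21 watermelon, all 9 mango, 31 grape — 4 + 8 + 7 + 4 + 15 + 18 + 21 + 9 + 31 = 117 candies.
One more candy must push some flavor to its target, so 117 + 1 = 118.

118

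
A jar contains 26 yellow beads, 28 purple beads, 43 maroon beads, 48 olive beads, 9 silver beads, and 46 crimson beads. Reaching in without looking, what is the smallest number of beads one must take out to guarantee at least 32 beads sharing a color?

In the worst case we take at most 31 of each color, but all 26 yellow, all 28 purple, and all 9 silver (fewer than 31), giving 26 + 28 + 31 + 31 + 9 + 31 = 156.
One more bead then forces some color to 32, so 156 + 1 = 157.

157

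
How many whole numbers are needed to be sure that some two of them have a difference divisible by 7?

8

Two integers differ by a multiple of 7 exactly when they share a remainder mod 7.
There are 7 residue classes mod 7, so 7 integers can all lie in distinct classes.
One more integer must repeat a residue, giving a difference divisible by 7. So n = 7 + 1 = 8.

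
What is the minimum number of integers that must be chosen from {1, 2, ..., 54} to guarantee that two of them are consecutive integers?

28

Partition {1, …, 54} into 27 pairs: {1,2}, {3,4}, …, {53,54}.
Choosing 27 integers — say the 27 even numbers 2, 4, …, 54 — takes one from each pair and avoids the property.
Choosing 28 forces two into the same pair by pigeonhole, and those are consecutive. So 28.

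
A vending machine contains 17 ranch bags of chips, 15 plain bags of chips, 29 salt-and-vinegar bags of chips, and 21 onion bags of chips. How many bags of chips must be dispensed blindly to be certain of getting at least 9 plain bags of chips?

76

The worst case draws every non-plain bag of chips first: 17 + 29 + 21 = 67.
The next 9 draws are then forced to be plain, giving 67 + 9 = 76.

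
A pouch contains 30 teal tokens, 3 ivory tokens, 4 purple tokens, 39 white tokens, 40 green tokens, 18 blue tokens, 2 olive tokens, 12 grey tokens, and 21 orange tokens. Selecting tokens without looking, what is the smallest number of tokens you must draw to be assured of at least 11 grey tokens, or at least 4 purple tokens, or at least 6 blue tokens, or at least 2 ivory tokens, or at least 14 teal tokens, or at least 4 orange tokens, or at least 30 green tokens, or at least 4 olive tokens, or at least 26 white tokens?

Each of the 9 colors has its own threshold; avoid all of them simultaneously.
The worst case stops just short of every target: 13 teal, 1 ivory, 3 purple, 25 white, 29 green, 5 blue, all 2 olive, 10 grey, 3 orange — 13 + 1 + 3 + 25 + 29 + 5 + 2 + 10 + 3 = 91 tokens.
One more token must push some color to its target, so 91 + 1 = 92.

92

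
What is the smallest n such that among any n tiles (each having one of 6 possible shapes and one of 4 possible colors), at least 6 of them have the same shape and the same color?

121

There are 6 × 4 = 24 (shape, color) combinations acting as pigeonholes.
With 24 × 5 = 120 tiles we could place exactly 5 in each, with no (shape, color) pair reaching 6.
One more forces some (shape, color) pair to hold 6, so 120 + 1 = 121.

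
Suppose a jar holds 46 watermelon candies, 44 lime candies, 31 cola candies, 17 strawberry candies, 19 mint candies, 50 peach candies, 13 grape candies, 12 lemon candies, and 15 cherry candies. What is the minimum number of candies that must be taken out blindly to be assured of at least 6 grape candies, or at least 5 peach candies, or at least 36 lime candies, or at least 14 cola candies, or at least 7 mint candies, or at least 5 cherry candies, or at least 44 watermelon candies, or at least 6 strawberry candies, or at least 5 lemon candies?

120

The worst case stops just short of every target: 43 watermelon, 35 lime, 13 cola, 5 strawberry, 6 mint, 4 peach, 5 grape, 4 lemon, 4 cherry — 43 + 35 + 13 + 5 + 6 + 4 + 5 + 4 + 4 = 119 candies.
One more candy must push some flavor to its target, so 119 + 1 = 120.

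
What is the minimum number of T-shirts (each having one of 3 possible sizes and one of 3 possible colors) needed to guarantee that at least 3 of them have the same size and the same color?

There are 3 × 3 = 9 (size, color) combinations acting as pigeonholes.
With 9 × 2 = 18 T-shirts we could place exactly 2 in each, with no (size, color) pair reaching 3.
One more forces some (size, color) pair to hold 3, so 18 + 1 = 19.

19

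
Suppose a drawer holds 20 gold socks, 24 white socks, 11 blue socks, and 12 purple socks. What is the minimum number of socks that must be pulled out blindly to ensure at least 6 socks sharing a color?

Treat the 4 colors as pigeonholes.
The worst case takes 5 socks of each color without reaching 6 of any: 4 × 5 = 20.
The next sock must bring some color to 6, so 20 + 1 = 21.

21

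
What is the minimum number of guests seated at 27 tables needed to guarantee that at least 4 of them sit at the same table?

There are 27 tables acting as pigeonholes.
With 27 × 3 = 81 guests we could place exactly 3 in each, with no class reaching 4.
One more forces some class to hold 4, so 81 + 1 = 82.

82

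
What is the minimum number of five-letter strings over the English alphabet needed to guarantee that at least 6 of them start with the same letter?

131

There are 26 possible first letters acting as pigeonholes.
With 26 × 5 = 130 five-letter strings over the English alphabet we could place exactly 5 in each, with no class reaching 6.
One more forces some class to hold 6, so 130 + 1 = 131.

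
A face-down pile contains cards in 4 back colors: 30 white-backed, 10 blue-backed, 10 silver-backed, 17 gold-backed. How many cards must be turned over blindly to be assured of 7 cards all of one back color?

25

Treat the 4 back colors as pigeonholes.
The worst case takes 6 cards of each back color without reaching 7 of any: 4 × 6 = 24.
The next card must bring some back color to 7, so 24 + 1 = 25.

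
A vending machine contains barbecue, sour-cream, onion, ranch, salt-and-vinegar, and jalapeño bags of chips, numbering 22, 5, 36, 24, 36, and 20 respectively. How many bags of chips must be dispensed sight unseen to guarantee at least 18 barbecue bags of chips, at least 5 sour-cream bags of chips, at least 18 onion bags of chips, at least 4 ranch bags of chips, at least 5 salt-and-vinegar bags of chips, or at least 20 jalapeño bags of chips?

The worst case stops just short of every target: 17 barbecue, 4 sour-cream, 17 onion, 3 ranch, 4 salt-and-vinegar, 19 jalapeño — 17 + 4 + 17 + 3 + 4 + 19 = 64 bags of chips.
One more bag of chips must push some flavor to its target, so 64 + 1 = 65.

65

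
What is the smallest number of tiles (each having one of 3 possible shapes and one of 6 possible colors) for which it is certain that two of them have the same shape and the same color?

19

There are 3 × 6 = 18 (shape, color) combinations acting as pigeonholes.
With 18 tiles we could place one in each, avoiding any repeat.
One more forces some (shape, color) pair to hold 2, so 18 + 1 = 19.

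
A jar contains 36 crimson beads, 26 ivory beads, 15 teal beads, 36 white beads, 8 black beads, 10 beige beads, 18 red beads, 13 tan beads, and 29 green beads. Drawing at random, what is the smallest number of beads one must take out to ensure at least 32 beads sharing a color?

In the worst case we take at most 31 of each color, but all 26 ivory, all 15 teal, all 8 black, all 10 beige, all 18 red, all 13 tan, and all 29 green (fewer than 31), giving 31 + 26 + 15 + 31 + 8 + 10 + 18 + 13 + 29 = 181.
One more bead then forces some color to 32, so 181 + 1 = 182.

182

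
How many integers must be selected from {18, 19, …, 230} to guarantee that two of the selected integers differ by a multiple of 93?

94

Group the integers by remainder mod 93; there are 93 residue classes, each nonempty in this range.
Choosing one from each class (93 integers) avoids any shared remainder.
One more choice must repeat a class, so two differ by a multiple of 93. Hence 93 + 1 = 94.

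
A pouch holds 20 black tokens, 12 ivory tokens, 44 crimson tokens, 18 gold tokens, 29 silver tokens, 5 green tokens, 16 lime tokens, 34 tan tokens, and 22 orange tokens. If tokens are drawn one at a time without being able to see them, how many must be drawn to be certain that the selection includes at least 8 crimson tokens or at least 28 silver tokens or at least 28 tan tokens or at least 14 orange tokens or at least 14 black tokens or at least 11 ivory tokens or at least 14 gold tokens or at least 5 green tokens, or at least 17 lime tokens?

Each of the 9 colors has its own threshold; avoid all of them simultaneously.
The worst case stops just short of every target: 13 black, 10 ivory, 7 crimson, 13 gold, 27 silver, 4 green, 16 lime, 27 tan, 13 orange — 13 + 10 + 7 + 13 + 27 + 4 + 16 + 27 + 13 = 130 tokens.
One more token must push some color to its target, so 130 + 1 = 131.

131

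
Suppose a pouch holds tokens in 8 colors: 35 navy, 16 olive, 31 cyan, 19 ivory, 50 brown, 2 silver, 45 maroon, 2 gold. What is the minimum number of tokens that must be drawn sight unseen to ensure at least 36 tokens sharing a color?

176

In the worst case we take at most 35 of each color, but all 16 olive, all 31 cyan, all 19 ivory, all 2 silver, and all 2 gold (fewer than 35), giving 35 + 16 + 31 + 19 + 35 + 2 + 35 + 2 = 175.
One more token then forces some color to 36, so 175 + 1 = 176.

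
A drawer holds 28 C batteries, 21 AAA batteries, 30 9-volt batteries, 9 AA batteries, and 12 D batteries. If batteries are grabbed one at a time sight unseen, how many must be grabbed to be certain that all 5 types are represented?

92

The hardest type to obtain is AA: we could draw every other battery first — 100 − 9 = 91 batteries — without a single AA one.
The next draw must be AA, so 91 + 1 = 92.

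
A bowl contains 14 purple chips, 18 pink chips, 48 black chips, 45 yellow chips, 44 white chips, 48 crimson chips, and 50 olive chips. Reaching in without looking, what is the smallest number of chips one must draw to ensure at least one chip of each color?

The hardest color to obtain is purple: we could draw every other chip first — 267 − 14 = 253 chips — without a single purple one.
The next draw must be purple, so 253 + 1 = 254.

254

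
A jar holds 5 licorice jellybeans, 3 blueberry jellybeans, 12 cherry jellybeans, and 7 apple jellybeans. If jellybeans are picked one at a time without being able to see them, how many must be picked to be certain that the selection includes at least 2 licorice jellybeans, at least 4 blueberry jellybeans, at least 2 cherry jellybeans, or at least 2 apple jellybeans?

7

Each of the 4 flavors has its own threshold; avoid all of them simultaneously.
The worst case stops just short of every target: 1 licorice, 3 blueberry, 1 cherry, 1 apple — 1 + 3 + 1 + 1 = 6 jellybeans.
One more jellybean must push some flavor to its target, so 6 + 1 = 7.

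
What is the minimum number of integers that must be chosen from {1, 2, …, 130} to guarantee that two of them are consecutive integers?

66

Partition {1, …, 130} into 65 pairs: {1,2}, {3,4}, …, {129,130}.
Choosing 65 integers — say the 65 even numbers 2, 4, …, 130 — takes one from each pair and avoids the property.
Choosing 66 forces two into the same pair by pigeonhole, and those are consecutive. So 66.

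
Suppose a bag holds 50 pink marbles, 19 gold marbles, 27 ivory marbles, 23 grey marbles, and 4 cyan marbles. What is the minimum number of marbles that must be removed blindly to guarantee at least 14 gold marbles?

The worst case draws every non-gold marble first: 50 + 27 + 23 + 4 = 104.
The next 14 draws are then forced to be gold, giving 104 + 14 = 118.

118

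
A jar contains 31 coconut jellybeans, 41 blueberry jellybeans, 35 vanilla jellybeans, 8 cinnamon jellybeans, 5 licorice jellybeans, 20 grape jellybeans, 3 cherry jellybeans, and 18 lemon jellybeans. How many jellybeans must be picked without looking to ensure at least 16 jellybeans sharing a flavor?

92

Treat the 8 flavors as pigeonholes.
In the worst case we take at most 15 of each flavor, but all 8 cinnamon, all 5 licorice, and all 3 cherry (fewer than 15), giving 15 + 15 + 15 + 8 + 5 + 15 + 3 + 15 = 91.
One more jellybean then forces some flavor to 16, so 91 + 1 = 92.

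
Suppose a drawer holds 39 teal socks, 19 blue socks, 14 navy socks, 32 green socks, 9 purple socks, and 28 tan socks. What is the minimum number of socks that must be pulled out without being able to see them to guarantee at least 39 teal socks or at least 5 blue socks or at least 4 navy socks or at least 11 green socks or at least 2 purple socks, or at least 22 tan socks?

The worst case stops just short of every target: 38 teal, 4 blue, 3 navy, 10 green, 1 purple, 21 tan — 38 + 4 + 3 + 10 + 1 + 21 = 77 socks.
One more sock must push some color to its target, so 77 + 1 = 78.

78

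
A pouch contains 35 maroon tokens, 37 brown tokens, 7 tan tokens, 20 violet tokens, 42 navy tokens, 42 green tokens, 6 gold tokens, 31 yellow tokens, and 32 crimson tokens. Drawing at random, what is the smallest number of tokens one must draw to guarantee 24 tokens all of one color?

Treat the 9 colors as pigeonholes.
In the worst case we take at most 23 of each color, but all 7 tan, all 20 violet, and all 6 gold (fewer than 23), giving 23 + 23 + 7 + 20 + 23 + 23 + 6 + 23 + 23 = 171.
One more token then forces some color to 24, so 171 + 1 = 172.

172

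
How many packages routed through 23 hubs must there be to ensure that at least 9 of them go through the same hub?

185

There are 23 hubs acting as pigeonholes.
With 23 × 8 = 184 packages we could place exactly 8 in each, with no class reaching 9.
One more forces some class to hold 9, so 184 + 1 = 185.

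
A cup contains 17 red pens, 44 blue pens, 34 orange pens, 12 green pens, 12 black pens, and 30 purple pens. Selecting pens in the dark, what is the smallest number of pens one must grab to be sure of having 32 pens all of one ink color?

Treat the 6 ink colors as pigeonholes.
In the worst case we take at most 31 of each ink color, but all 17 red, all 12 green, all 12 black, and all 30 purple (fewer than 31), giving 17 + 31 + 31 + 12 + 12 + 30 = 133.
One more pen then forces some ink color to 32, so 133 + 1 = 134.

134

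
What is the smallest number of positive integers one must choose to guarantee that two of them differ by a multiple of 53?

54

Use the pigeonhole principle on residue classes: two integers differ by a multiple of 53 exactly when they share a remainder mod 53.
There are 53 residue classes mod 53, so 53 integers can all lie in distinct classes.
One more integer must repeat a residue, giving a difference divisible by 53. So n = 53 + 1 = 54.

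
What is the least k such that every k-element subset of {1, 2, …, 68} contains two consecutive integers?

Partition {1, …, 68} into 34 pairs: {1,2}, {3,4}, …, {67,68}.
Choosing 34 integers — say the 34 even numbers 2, 4, …, 68 — takes one from each pair and avoids the property.
Choosing 35 forces two into the same pair by pigeonhole, and those are consecutive. So 35.

35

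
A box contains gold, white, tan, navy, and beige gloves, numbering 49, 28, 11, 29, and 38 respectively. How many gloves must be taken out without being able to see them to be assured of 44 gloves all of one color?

In the worst case we take at most 43 of each color, but all 28 white, all 11 tan, all 29 navy, and all 38 beige (fewer than 43), giving 43 + 28 + 11 + 29 + 38 = 149.
One more glove then forces some color to 44, so 149 + 1 = 150.

150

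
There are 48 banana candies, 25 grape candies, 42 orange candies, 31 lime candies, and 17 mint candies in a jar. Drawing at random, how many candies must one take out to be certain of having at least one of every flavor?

The hardest flavor to obtain is mint: we could draw every other candy first — 163 − 17 = 146 candies — without a single mint one.
The next draw must be mint, so 146 + 1 = 147.

147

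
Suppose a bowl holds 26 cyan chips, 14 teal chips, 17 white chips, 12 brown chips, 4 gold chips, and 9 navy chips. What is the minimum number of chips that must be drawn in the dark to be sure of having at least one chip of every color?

79

The hardest color to obtain is gold: we could draw every other chip first — 82 − 4 = 78 chips — without a single gold one.
The next draw must be gold, so 78 + 1 = 79.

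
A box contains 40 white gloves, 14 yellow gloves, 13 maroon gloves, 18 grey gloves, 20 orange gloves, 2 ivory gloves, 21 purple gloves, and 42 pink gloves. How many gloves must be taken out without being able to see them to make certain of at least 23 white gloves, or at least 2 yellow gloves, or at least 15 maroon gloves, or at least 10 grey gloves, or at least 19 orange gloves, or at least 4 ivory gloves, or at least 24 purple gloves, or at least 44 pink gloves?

129

The worst case stops just short of every target: 22 white, 1 yellow, all 13 maroon, 9 grey, 18 orange, all 2 ivory, all 21 purple, all 42 pink — 22 + 1 + 13 + 9 + 18 + 2 + 21 + 42 = 128 gloves.
One more glove must push some color to its target, so 128 + 1 = 129.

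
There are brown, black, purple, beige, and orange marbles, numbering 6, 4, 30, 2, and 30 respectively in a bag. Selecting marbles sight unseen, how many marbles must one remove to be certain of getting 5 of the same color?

19

In the worst case we take at most 4 of each color, but all 2 beige (fewer than 4), giving 4 + 4 + 4 + 2 + 4 = 18.
One more marble then forces some color to 5, so 18 + 1 = 19.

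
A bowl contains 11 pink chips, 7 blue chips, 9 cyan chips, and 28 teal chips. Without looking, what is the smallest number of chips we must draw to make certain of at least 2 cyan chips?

48

To avoid cyan chips as long as possible, exhaust the other 3 colors first.
The worst case draws every non-cyan chip first: 11 + 7 + 28 = 46.
The next 2 draws are then forced to be cyan, giving 46 + 2 = 48.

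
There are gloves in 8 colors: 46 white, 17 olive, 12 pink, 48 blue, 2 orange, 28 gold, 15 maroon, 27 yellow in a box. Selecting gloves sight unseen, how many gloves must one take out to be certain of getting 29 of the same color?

In the worst case we take at most 28 of each color, but all 17 olive, all 12 pink, all 2 orange, all 15 maroon, and all 27 yellow (fewer than 28), giving 28 + 17 + 12 + 28 + 2 + 28 + 15 + 27 = 157.
One more glove then forces some color to 29, so 157 + 1 = 158.

158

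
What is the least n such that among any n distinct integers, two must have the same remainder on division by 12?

Use the pigeonhole principle on residue classes: two integers differ by a multiple of 12 exactly when they share a remainder mod 12.
There are 12 residue classes mod 12, so 12 integers can all lie in distinct classes.
One more integer must repeat a residue, giving a difference divisible by 12. So n = 12 + 1 = 13.

13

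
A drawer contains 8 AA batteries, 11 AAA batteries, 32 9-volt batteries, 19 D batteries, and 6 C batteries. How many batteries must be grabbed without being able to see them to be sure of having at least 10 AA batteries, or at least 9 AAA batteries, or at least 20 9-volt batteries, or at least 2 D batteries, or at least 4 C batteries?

40

Each of the 5 types has its own threshold; avoid all of them simultaneously.
The worst case stops just short of every target: all 8 AA, 8 AAA, 19 9-volt, 1 D, 3 C — 8 + 8 + 19 + 1 + 3 = 39 batteries.
One more battery must push some type to its target, so 39 + 1 = 40.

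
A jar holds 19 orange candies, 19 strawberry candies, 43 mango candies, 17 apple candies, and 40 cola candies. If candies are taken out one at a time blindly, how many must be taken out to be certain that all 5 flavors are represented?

122

The hardest flavor to obtain is apple: we could draw every other candy first — 138 − 17 = 121 candies — without a single apple one.
The next draw must be apple, so 121 + 1 = 122.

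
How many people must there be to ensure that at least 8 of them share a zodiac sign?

85

There are 12 zodiac signs acting as pigeonholes.
With 12 × 7 = 84 people we could place exactly 7 in each, with no class reaching 8.
One more forces some class to hold 8, so 84 + 1 = 85.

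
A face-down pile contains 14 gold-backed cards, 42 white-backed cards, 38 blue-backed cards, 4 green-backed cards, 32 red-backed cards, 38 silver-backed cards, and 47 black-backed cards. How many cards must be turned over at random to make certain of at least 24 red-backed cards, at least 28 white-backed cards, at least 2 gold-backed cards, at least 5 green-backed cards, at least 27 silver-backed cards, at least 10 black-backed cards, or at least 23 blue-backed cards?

113

Each of the 7 back colors has its own threshold; avoid all of them simultaneously.
The worst case stops just short of every target: 1 gold-backed, 27 white-backed, 22 blue-backed, 4 green-backed, 23 red-backed, 26 silver-backed, 9 black-backed — 1 + 27 + 22 + 4 + 23 + 26 + 9 = 112 cards.
One more card must push some back color to its target, so 112 + 1 = 113.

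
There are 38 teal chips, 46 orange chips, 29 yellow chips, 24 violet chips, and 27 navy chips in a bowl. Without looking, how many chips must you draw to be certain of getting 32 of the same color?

143

In the worst case we take at most 31 of each color, but all 29 yellow, all 24 violet, and all 27 navy (fewer than 31), giving 31 + 31 + 29 + 24 + 27 = 142.
One more chip then forces some color to 32, so 142 + 1 = 143.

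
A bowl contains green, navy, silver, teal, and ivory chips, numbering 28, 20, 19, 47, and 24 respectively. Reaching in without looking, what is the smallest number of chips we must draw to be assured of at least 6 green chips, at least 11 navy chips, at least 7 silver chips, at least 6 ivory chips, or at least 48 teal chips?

Each of the 5 colors has its own threshold; avoid all of them simultaneously.
The worst case stops just short of every target: 5 green, 10 navy, 6 silver, 47 teal, 5 ivory — 5 + 10 + 6 + 47 + 5 = 73 chips.
One more chip must push some color to its target, so 73 + 1 = 74.

74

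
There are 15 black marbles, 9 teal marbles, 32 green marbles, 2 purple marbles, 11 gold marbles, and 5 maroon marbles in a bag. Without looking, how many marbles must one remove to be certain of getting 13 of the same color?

52

Treat the 6 colors as pigeonholes.
In the worst case we take at most 12 of each color, but all 9 teal, all 2 purple, all 11 gold, and all 5 maroon (fewer than 12), giving 12 + 9 + 12 + 2 + 11 + 5 = 51.
One more marble then forces some color to 13, so 51 + 1 = 52.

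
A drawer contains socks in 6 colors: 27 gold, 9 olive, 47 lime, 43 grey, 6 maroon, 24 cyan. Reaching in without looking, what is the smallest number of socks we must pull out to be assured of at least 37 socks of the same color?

Treat the 6 colors as pigeonholes.
In the worst case we take at most 36 of each color, but all 27 gold, all 9 olive, all 6 maroon, and all 24 cyan (fewer than 36), giving 27 + 9 + 36 + 36 + 6 + 24 = 138.
One more sock then forces some color to 37, so 138 + 1 = 139.

139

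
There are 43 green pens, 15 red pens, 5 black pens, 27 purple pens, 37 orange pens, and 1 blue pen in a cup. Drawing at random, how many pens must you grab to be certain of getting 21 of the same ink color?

Treat the 6 ink colors as pigeonholes.
In the worst case we take at most 20 of each ink color, but all 15 red, all 5 black, and all 1 blue (fewer than 20), giving 20 + 15 + 5 + 20 + 20 + 1 = 81.
One more pen then forces some ink color to 21, so 81 + 1 = 82.

82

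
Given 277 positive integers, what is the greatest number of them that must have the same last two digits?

There are 100 possible two-digit endings, which serve as the pigeonholes.
If each of the 100 possible two-digit endings held at most 2, the total would be at most 100 × 2 = 200 < 277, a contradiction.
So at least one holds ⌈277/100⌉ = 3.

3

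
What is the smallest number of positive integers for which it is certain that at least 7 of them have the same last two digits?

There are 100 possible two-digit endings acting as pigeonholes.
With 100 × 6 = 600 positive integers we could place exactly 6 in each, with no class reaching 7.
One more forces some class to hold 7, so 600 + 1 = 601.

601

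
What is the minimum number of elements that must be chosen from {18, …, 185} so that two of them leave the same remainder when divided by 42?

43

Group the integers by remainder mod 42; there are 42 residue classes, each nonempty in this range.
Choosing one from each class (42 integers) avoids any shared remainder.
One more choice must repeat a class, so two differ by a multiple of 42. Hence 42 + 1 = 43.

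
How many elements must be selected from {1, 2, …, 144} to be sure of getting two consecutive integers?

73

Partition {1, …, 144} into 72 pairs: {1,2}, {3,4}, …, {143,144}.
Choosing 72 integers — say the 72 even numbers 2, 4, …, 144 — takes one from each pair and avoids the property.
Choosing 73 forces two into the same pair by pigeonhole, and those are consecutive. So 73.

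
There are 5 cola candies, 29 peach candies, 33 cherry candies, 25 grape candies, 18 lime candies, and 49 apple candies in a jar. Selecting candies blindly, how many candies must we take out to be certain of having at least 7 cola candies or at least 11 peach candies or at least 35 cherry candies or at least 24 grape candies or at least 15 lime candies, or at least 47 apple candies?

Each of the 6 flavors has its own threshold; avoid all of them simultaneously.
The worst case stops just short of every target: all 5 cola, 10 peach, all 33 cherry, 23 grape, 14 lime, 46 apple — 5 + 10 + 33 + 23 + 14 + 46 = 131 candies.
One more candy must push some flavor to its target, so 131 + 1 = 132.

132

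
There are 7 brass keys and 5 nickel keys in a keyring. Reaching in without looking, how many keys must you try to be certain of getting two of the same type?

The worst case takes 1 key of each type without reaching 2 of any: 2 × 1 = 2.
The next key must bring some type to 2, so 2 + 1 = 3.

3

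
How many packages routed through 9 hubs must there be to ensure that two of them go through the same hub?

10

There are 9 hubs acting as pigeonholes.
With 9 packages we could place one in each, avoiding any repeat.
One more forces some class to hold 2, so 9 + 1 = 10.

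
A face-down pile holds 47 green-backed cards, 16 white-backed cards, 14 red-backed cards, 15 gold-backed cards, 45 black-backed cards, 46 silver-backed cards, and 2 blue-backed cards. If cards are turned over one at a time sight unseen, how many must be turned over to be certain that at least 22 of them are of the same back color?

111

In the worst case we take at most 21 of each back color, but all 16 white-backed, all 14 red-backed, all 15 gold-backed, and all 2 blue-backed (fewer than 21), giving 21 + 16 + 14 + 15 + 21 + 21 + 2 = 110.
One more card then forces some back color to 22, so 110 + 1 = 111.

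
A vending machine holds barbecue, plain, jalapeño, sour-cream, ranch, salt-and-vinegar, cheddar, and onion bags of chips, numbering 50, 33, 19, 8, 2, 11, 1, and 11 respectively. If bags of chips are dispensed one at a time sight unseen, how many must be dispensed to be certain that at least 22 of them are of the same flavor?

In the worst case we take at most 21 of each flavor, but all 19 jalapeño, all 8 sour-cream, all 2 ranch, all 11 salt-and-vinegar, all 1 cheddar, and all 11 onion (fewer than 21), giving 21 + 21 + 19 + 8 + 2 + 11 + 1 + 11 = 94.
One more bag of chips then forces some flavor to 22, so 94 + 1 = 95.

95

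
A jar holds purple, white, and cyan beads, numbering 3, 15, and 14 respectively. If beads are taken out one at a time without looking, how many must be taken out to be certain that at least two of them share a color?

The worst case takes 1 bead of each color without reaching 2 of any: 3 × 1 = 3.
The next bead must bring some color to 2, so 3 + 1 = 4.

4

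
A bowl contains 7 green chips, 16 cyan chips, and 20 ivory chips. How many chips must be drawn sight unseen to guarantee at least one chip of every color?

37

The hardest color to obtain is green: we could draw every other chip first — 43 − 7 = 36 chips — without a single green one.
The next draw must be green, so 36 + 1 = 37.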